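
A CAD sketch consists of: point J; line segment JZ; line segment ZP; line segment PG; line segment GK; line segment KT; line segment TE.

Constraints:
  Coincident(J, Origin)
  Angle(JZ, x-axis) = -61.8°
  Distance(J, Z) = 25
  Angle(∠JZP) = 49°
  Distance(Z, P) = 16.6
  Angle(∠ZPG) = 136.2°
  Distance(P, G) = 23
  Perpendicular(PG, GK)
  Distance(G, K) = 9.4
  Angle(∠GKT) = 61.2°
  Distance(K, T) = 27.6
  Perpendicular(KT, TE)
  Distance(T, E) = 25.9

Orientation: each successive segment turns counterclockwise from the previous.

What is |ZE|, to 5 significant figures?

44.630

J is at the origin; JZ runs at -61.8° with length 25.0, so Z = (11.814, -22.033). ∠JZP = 49.0° gives ZP at 69.200° from the x-axis; with |ZP| = 16.6, P = (17.709, -6.5145). ∠ZPG = 136.2° gives PG at 113.00° from the x-axis; with |PG| = 23.0, G = (8.7217, 14.657). PG is perpendicular to GK, so GK runs at -157.00°; with |GK| = 9.4, K = (0.068983, 10.984). ∠GKT = 61.2° gives KT at -38.200° from the x-axis; with |KT| = 27.6, T = (21.759, -6.0838). The perpendicularity gives TE at right angles to KT, so TE runs at 51.800°; with |TE| = 25.9, E = (37.775, 14.270). Then |ZE| = |E − Z| = 44.630.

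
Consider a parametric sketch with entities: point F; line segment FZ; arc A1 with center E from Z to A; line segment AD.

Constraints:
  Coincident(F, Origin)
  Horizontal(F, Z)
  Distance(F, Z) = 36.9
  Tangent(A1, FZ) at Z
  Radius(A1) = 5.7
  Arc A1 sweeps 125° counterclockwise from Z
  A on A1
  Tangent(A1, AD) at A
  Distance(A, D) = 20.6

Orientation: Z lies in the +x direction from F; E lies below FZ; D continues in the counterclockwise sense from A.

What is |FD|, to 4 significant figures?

51.07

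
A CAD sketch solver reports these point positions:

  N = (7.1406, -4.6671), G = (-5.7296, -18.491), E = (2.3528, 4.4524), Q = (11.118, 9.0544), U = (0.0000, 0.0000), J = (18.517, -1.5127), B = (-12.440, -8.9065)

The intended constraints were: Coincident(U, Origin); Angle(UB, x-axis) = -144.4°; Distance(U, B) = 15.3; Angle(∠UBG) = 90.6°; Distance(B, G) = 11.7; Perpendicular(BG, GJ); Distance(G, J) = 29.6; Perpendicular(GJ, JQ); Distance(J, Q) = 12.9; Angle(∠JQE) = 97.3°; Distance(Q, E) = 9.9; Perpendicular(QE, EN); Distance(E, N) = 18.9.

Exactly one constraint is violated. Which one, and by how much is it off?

Distance(E, N) = 18.9 — off by 8.60.

U = (0.00, 0.00) ✓; UB at -144.4° ✓; |UB| = 15.30 ✓; ∠UBG = 90.60° ✓; |BG| = 11.70 ✓; ∠(BG, GJ) = 90.00° ✓; |GJ| = 29.60 ✓; ∠(GJ, JQ) = 90.00° ✓; |JQ| = 12.90 ✓; ∠JQE = 97.30° ✓; |QE| = 9.900 ✓; ∠(QE, EN) = 90.00° ✓; |EN| = 10.30 ✗.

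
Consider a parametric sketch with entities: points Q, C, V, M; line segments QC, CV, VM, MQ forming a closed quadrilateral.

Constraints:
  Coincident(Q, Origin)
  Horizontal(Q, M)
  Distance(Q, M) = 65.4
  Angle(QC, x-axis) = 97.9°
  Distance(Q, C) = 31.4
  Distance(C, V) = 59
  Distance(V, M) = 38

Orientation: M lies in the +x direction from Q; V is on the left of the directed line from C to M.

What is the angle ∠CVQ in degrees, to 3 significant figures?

28.6°

Checks: |CV| = 59.00 ✓; |VM| = 38.00 ✓.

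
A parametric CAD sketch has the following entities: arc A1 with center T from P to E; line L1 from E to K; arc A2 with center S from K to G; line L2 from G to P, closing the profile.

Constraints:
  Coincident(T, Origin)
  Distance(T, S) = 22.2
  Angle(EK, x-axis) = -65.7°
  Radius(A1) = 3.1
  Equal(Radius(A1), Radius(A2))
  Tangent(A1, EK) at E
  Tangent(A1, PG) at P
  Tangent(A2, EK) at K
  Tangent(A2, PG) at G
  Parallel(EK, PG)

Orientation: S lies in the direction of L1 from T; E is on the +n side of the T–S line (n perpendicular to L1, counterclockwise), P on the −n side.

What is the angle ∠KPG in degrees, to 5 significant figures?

15.604°

Tangency of A1 to both parallel lines with radius 3.1 puts E and P at T ± 3.1·n: E = (2.8254, 1.2757), P = (-2.8254, -1.2757). Equal radii place K and G the same way about S: K = S + 3.1·n = (11.961, -18.957), G = S − 3.1·n = (6.3103, -21.509). Then cos ∠KPG = PK·PG / (|PK||PG|), giving 15.604°.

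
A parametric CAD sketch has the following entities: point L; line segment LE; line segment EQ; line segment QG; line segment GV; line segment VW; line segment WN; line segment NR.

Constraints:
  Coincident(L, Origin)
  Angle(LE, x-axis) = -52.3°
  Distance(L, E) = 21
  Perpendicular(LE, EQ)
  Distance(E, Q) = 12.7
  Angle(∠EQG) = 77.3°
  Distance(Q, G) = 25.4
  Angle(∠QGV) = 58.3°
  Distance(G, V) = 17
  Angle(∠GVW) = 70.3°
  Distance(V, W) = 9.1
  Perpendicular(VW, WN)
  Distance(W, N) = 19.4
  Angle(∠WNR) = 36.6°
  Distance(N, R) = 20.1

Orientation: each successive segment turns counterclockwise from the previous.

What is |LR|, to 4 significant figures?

7.335

The perpendicularity gives WN at right angles to VW, so WN runs at 101.8°; with |WN| = 19.4, N = (5.923, 11.35). ∠WNR = 36.6° gives NR at -114.8° from the x-axis; with |NR| = 20.1, R = (-2.508, -6.893). Then |LR| = |R − L| = 7.335.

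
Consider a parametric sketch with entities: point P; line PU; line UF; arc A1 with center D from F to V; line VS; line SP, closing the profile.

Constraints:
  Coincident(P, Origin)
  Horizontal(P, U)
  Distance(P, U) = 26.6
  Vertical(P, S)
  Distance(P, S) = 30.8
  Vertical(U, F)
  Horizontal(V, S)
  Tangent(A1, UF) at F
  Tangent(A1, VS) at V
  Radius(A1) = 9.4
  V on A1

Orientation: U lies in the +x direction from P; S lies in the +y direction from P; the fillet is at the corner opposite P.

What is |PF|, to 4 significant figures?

34.14

The virtual corner opposite P is at (26.60, 30.80). Tangency of A1 to UF means the radius DF is perpendicular to UF and the tangent condition forces DV to be normal to VS, with radius 9.4, so the center D sits 9.4 in from both sides at D = (17.20, 21.40). That places the tangent points at F = (26.60, 21.40) on UF and V = (17.20, 30.80) on VS. Then |PF| = |F − P| = 34.14.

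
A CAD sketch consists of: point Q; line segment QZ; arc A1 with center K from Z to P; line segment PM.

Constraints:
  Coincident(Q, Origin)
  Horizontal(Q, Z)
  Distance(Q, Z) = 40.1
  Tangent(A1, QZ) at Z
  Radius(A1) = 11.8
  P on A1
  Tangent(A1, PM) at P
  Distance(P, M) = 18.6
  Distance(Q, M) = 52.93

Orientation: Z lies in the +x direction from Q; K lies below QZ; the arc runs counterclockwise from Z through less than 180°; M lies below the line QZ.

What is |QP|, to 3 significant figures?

35.5

Q is at the origin; Q and Z share the same y with |QZ| = 40.1 and Z on the +x side, so Z = (40.1, 0.00). The tangent condition forces KZ to be normal to QZ, so K = Z + (0, -11.8) = (40.1, -11.8). Since KP ⟂ PM (tangency), |KM| = √(11.8² + 18.6²) = 22.0 regardless of where P sits on A1. So M lies on both circle(Q, 52.93) and circle(K, 22.0); the below-QZ intersection is M = (40.7, -33.8). P is the foot of the tangent from M: P = (30.3, -18.4).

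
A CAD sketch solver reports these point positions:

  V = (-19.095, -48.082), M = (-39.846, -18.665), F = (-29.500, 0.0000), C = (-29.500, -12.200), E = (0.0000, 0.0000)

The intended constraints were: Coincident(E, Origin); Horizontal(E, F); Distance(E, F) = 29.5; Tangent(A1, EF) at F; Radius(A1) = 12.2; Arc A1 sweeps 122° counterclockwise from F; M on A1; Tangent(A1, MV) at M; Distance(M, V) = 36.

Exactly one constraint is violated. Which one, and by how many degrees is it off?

Tangent(A1, MV) at M — off by 3.20°.

E = (0.00, 0.00) ✓; E.y = 0.00, F.y = 0.00 ✓; |EF| = 29.50 ✓; ∠(CF, FE) = 90.00° ✓; |CF| = 12.20 ✓; bearing(C→M) − bearing(C→F) = 122.0° ✓; |CM| = 12.20 ✓; ∠(CM, MV) = 86.80° ✗; |MV| = 36.00 ✓.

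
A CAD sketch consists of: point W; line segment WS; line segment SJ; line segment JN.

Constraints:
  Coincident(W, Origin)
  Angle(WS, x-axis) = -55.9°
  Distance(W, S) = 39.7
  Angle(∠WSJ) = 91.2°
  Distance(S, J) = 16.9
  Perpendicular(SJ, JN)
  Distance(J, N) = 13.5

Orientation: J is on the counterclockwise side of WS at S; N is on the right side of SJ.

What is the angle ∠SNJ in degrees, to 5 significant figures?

51.382°

∠WSJ = 91.2°, so SJ runs at -55.9° + (180° − 91.2°) = 32.900° from the x-axis; with |SJ| = 16.9, J = S + 16.9·(cos 32.900°, sin 32.900°) = (36.447, -23.694). SJ ⟂ JN; with |JN| = 13.5 on the right of SJ, N = J + 13.5·(0.54317, -0.83962) = (43.780, -35.029). Then cos ∠SNJ = NS·NJ / (|NS||NJ|), giving 51.382°.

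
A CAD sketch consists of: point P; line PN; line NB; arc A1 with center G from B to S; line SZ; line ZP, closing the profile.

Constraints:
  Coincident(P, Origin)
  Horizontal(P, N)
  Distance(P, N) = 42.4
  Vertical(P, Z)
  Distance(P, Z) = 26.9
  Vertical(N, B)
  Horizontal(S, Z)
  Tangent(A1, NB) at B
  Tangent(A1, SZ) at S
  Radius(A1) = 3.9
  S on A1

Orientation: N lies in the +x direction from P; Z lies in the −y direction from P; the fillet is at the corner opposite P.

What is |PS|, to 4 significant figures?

46.97

The virtual corner opposite P is at (42.40, -26.90). Since A1 is tangent to NB there, GB ⟂ NB and the tangent condition forces GS to be normal to SZ, with radius 3.9, so the center G sits 3.9 in from both sides at G = (38.50, -23.00). That places the tangent points at B = (42.40, -23.00) on NB and S = (38.50, -26.90) on SZ. Then |PS| = |S − P| = 46.97.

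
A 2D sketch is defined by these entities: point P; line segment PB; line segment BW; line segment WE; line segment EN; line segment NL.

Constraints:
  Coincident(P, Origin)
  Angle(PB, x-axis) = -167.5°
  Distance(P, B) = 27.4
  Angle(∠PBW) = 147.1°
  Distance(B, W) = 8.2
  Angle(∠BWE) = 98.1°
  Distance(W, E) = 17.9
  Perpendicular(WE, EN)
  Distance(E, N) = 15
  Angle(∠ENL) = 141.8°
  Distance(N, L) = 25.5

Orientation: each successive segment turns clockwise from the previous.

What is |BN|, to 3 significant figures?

20.3

P is at the origin; PB runs at -167.5° with length 27.4, so B = (-26.8, -5.93). ∠PBW = 147.1° gives BW at 160° from the x-axis; with |BW| = 8.2, W = (-34.4, -3.07). ∠BWE = 98.1° gives WE at 77.7° from the x-axis; with |WE| = 17.9, E = (-30.6, 14.4). WE is perpendicular to EN, so EN runs at -12.3°; with |EN| = 15.0, N = (-16.0, 11.2). Then |BN| = |N − B| = 20.3.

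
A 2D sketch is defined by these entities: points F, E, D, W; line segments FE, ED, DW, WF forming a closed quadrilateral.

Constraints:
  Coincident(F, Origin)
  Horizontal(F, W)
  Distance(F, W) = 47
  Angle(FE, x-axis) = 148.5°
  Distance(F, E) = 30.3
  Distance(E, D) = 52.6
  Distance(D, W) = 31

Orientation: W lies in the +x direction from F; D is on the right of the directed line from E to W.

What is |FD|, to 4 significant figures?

22.31

F is at the origin; FW is horizontal with |FW| = 47.0 and W in +x, so W = (47.0, 0). FE runs at 148.5° with |FE| = 30.3, so E = (-25.83, 15.83). D is determined by |ED| = 52.6 and |DW| = 31.0 together: it lies at the intersection of circle(E, 52.6) and circle(W, 31.0). With |EW| = 74.54, the foot of the radical line on EW is 49.38 from E and the perpendicular offset is √(52.6² − 49.38²) = 18.12. Taking the right-of-EW solution: D = (18.57, -12.36).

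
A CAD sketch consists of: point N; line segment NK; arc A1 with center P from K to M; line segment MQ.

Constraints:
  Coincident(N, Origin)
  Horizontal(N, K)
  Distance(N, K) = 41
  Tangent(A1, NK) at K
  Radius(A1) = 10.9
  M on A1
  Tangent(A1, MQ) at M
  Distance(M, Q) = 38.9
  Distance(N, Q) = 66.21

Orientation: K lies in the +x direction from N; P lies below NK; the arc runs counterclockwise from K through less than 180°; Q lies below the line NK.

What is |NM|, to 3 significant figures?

33.7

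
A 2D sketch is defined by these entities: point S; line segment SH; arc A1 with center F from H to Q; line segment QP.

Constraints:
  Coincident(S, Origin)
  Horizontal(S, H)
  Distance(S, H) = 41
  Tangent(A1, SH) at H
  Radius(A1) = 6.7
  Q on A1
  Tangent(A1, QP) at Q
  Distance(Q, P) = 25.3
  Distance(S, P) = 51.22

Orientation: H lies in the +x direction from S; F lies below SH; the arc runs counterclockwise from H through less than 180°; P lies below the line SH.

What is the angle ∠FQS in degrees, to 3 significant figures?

156°

Checks: |FQ| = 6.700 ✓; ∠(FQ, QP) = 90.00° ✓; |QP| = 25.30 ✓; |SP| = 51.22 ✓.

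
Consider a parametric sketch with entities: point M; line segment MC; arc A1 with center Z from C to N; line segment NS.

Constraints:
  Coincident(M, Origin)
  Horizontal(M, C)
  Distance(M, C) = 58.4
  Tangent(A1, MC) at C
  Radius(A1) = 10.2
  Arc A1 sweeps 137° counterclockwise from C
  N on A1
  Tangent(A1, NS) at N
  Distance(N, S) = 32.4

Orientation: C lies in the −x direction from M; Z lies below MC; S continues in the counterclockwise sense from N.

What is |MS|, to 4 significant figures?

57.59

M is at the origin; MC is horizontal with |MC| = 58.4 and C on the −x side, so C = (-58.40, 0.000). A1 meets MC tangentially, so ZC is at right angles to MC, so Z = C + (0, -10.2) = (-58.40, -10.20). On A1, C sits at bearing 90° from Z; a 137° counterclockwise sweep puts N at bearing 227°, so N = Z + 10.2·(cos 227°, sin 227°) = (-65.36, -17.66). The tangent condition forces ZN to be normal to NS, so NS runs along (−sin 227°, cos 227°); with |NS| = 32.4, S = (-41.66, -39.76). Then |MS| = |S − M| = 57.59.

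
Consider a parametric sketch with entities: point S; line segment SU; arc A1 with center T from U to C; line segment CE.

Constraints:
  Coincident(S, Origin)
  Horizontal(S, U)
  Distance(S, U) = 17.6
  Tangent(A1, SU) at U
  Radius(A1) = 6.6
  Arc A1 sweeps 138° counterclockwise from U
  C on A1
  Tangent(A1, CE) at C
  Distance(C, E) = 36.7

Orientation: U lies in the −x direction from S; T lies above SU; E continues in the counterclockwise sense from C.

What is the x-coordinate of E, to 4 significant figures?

-40.46

S is at the origin; SU is horizontal with |SU| = 17.6 and U on the −x side, so U = (-17.60, 0.000). Tangency of A1 to SU means the radius TU is perpendicular to SU, so T = U + (0, 6.6) = (-17.60, 6.600). On A1, U sits at bearing -90° from T; a 138° counterclockwise sweep puts C at bearing 48°, so C = T + 6.6·(cos 48°, sin 48°) = (-13.18, 11.50). Since A1 is tangent to CE there, TC ⟂ CE, so CE runs along (−sin 48°, cos 48°); with |CE| = 36.7, E = (-40.46, 36.06). So E.x = -40.46.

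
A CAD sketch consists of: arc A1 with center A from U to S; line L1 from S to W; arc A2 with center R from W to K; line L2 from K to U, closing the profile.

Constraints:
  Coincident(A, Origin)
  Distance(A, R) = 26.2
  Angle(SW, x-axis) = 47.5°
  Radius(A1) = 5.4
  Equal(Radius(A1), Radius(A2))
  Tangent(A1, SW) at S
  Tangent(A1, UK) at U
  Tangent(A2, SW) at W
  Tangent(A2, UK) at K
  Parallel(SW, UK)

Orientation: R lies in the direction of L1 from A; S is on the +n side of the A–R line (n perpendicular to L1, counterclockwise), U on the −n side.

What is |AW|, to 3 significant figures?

26.8

The slot axis is L1's direction at 47.5°, so u = (cos 47.5°, sin 47.5°) = (0.676, 0.737) and n = (−sin 47.5°, cos 47.5°) = (-0.737, 0.676). A is at the origin and R lies 26.2 along u from A, so R = 26.2·u = (17.7, 19.3). Tangency of A1 to both parallel lines with radius 5.4 puts S and U at A ± 5.4·n: S = (-3.98, 3.65), U = (3.98, -3.65). Equal radii place W and K the same way about R: W = R + 5.4·n = (13.7, 23.0), K = R − 5.4·n = (21.7, 15.7). Then |AW| = |W − A| = 26.8.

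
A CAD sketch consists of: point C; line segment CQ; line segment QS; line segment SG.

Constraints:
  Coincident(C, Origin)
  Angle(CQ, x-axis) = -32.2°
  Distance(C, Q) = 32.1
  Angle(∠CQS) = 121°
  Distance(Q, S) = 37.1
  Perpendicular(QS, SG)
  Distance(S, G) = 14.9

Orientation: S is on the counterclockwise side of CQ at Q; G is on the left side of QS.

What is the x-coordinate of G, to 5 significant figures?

53.560

C is at the origin; CQ runs at -32.2° with length 32.1, so Q = 32.1·(cos -32.2°, sin -32.2°) = (27.163, -17.105). ∠CQS = 121.0°, so QS runs at -32.2° + (180° − 121.0°) = 26.800° from the x-axis; with |QS| = 37.1, S = Q + 37.1·(cos 26.800°, sin 26.800°) = (60.278, -0.37777). QS ⟂ SG; with |SG| = 14.9 on the left of QS, G = S + 14.9·(-0.45088, 0.89259) = (53.560, 12.922). So G.x = 53.560.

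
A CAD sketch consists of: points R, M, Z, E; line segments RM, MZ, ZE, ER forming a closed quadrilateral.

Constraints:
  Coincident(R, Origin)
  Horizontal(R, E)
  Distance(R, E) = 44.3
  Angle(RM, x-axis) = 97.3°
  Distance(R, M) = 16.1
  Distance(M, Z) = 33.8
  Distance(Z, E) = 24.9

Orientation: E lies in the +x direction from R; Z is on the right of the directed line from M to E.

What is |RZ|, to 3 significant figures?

22.7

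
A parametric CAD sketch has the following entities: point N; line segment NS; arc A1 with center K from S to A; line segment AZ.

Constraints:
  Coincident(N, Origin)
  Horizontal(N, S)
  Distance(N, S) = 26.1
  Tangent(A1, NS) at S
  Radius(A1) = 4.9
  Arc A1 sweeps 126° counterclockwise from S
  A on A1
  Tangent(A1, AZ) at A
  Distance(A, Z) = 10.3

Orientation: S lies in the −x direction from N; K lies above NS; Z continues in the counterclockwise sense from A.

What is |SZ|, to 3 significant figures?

16.2

On A1, S sits at bearing -90° from K; a 126° counterclockwise sweep puts A at bearing 36°, so A = K + 4.9·(cos 36°, sin 36°) = (-22.1, 7.78). Since A1 is tangent to AZ there, KA ⟂ AZ, so AZ runs along (−sin 36°, cos 36°); with |AZ| = 10.3, Z = (-28.2, 16.1). Then |SZ| = |Z − S| = 16.2.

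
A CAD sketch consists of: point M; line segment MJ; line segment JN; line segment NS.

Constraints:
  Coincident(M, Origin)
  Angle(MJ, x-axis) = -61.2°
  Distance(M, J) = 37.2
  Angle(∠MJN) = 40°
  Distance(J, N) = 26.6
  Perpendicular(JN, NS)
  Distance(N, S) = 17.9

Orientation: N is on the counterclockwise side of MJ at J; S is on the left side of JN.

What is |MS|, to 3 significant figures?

6.30

∠MJN = 40.0°, so JN runs at -61.2° + (180° − 40.0°) = 78.8° from the x-axis; with |JN| = 26.6, N = J + 26.6·(cos 78.8°, sin 78.8°) = (23.1, -6.51). JN is perpendicular to NS; with |NS| = 17.9 on the left of JN, S = N + 17.9·(-0.981, 0.194) = (5.53, -3.03). Then |MS| = |S − M| = 6.30.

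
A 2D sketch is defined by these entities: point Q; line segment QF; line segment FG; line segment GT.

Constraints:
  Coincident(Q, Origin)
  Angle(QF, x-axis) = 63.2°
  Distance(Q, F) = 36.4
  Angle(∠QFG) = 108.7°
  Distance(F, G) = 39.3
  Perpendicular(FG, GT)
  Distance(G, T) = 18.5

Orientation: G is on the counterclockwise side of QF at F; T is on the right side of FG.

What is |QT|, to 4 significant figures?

73.52

∠QFG = 108.7°, so FG runs at 63.2° + (180° − 108.7°) = 134.5° from the x-axis; with |FG| = 39.3, G = F + 39.3·(cos 134.5°, sin 134.5°) = (-11.13, 60.52). The perpendicularity gives GT at right angles to FG; with |GT| = 18.5 on the right of FG, T = G + 18.5·(0.7133, 0.7009) = (2.061, 73.49). Then |QT| = |T − Q| = 73.52.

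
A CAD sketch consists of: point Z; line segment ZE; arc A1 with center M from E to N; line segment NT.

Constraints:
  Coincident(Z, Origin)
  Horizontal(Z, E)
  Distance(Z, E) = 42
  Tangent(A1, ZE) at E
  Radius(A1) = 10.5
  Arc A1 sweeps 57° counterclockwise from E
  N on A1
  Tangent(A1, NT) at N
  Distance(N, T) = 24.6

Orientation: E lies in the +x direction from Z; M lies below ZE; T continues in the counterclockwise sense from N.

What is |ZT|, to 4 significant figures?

32.21

On A1, E sits at bearing 90° from M; a 57° counterclockwise sweep puts N at bearing 147°, so N = M + 10.5·(cos 147°, sin 147°) = (33.19, -4.781). A1 meets NT tangentially, so MN is at right angles to NT, so NT runs along (−sin 147°, cos 147°); with |NT| = 24.6, T = (19.80, -25.41). Then |ZT| = |T − Z| = 32.21.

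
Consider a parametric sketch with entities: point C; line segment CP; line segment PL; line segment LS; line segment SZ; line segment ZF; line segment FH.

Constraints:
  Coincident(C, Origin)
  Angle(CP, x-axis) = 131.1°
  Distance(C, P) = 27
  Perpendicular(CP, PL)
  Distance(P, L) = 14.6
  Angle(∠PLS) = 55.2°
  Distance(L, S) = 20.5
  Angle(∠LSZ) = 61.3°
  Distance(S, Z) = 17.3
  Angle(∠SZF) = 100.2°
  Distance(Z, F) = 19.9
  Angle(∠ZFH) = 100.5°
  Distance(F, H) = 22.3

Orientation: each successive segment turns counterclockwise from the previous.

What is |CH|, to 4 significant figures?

35.46

C is at the origin; CP runs at 131.1° with length 27.0, so P = (-17.75, 20.35). CP ⟂ PL, so PL runs at -138.9°; with |PL| = 14.6, L = (-28.75, 10.75). ∠PLS = 55.2° gives LS at -14.10° from the x-axis; with |LS| = 20.5, S = (-8.869, 5.754). ∠LSZ = 61.3° gives SZ at 104.6° from the x-axis; with |SZ| = 17.3, Z = (-13.23, 22.50). ∠SZF = 100.2° gives ZF at -175.6° from the x-axis; with |ZF| = 19.9, F = (-33.07, 20.97). ∠ZFH = 100.5° gives FH at -96.10° from the x-axis; with |FH| = 22.3, H = (-35.44, -1.205). Then |CH| = |H − C| = 35.46.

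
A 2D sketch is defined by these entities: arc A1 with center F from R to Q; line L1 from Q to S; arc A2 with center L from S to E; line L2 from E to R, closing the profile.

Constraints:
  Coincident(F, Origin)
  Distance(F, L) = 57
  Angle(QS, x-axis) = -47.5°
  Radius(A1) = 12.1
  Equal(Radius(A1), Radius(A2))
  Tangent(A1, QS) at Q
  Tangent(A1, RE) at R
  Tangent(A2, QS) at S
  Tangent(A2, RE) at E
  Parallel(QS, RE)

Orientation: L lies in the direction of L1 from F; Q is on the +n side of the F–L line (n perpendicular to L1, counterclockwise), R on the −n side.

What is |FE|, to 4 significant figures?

58.27

Tangency of A1 to both parallel lines with radius 12.1 puts Q and R at F ± 12.1·n: Q = (8.921, 8.175), R = (-8.921, -8.175). Equal radii place S and E the same way about L: S = L + 12.1·n = (47.43, -33.85), E = L − 12.1·n = (29.59, -50.20). Then |FE| = |E − F| = 58.27.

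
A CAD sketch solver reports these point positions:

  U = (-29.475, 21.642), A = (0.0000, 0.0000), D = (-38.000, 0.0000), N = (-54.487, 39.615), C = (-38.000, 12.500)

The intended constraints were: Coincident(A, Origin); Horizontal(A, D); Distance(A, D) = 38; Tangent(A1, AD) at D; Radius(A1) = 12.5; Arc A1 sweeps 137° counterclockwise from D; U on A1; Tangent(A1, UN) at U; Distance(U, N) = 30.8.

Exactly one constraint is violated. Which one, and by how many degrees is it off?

Tangent(A1, UN) at U — off by 7.30°.

A = (0.00, 0.00) ✓; A.y = 0.00, D.y = 0.00 ✓; |AD| = 38.00 ✓; ∠(CD, DA) = 90.00° ✓; |CD| = 12.50 ✓; bearing(C→U) − bearing(C→D) = 137.0° ✓; |CU| = 12.50 ✓; ∠(CU, UN) = 82.70° ✗; |UN| = 30.80 ✓.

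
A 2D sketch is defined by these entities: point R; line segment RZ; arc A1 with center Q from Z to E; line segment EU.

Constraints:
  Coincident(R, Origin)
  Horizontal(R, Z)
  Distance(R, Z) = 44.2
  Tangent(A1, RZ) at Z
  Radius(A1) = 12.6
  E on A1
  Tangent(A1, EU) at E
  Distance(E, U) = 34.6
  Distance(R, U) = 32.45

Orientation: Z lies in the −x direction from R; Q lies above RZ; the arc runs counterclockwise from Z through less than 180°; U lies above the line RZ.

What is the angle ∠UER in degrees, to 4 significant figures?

55.57°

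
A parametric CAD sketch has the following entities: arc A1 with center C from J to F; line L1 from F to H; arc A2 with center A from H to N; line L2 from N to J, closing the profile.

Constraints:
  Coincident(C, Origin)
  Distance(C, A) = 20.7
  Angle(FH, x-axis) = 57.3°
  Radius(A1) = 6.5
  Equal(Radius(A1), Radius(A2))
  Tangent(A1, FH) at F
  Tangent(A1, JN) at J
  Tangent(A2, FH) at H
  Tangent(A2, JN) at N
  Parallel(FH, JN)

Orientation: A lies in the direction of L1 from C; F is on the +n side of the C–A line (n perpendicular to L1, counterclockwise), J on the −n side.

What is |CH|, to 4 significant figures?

21.70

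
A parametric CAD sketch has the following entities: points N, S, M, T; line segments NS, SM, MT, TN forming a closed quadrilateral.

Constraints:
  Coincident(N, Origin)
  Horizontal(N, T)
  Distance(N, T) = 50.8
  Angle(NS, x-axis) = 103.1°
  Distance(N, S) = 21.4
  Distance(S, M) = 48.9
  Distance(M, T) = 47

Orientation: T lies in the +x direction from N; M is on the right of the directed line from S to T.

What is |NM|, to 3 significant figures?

27.7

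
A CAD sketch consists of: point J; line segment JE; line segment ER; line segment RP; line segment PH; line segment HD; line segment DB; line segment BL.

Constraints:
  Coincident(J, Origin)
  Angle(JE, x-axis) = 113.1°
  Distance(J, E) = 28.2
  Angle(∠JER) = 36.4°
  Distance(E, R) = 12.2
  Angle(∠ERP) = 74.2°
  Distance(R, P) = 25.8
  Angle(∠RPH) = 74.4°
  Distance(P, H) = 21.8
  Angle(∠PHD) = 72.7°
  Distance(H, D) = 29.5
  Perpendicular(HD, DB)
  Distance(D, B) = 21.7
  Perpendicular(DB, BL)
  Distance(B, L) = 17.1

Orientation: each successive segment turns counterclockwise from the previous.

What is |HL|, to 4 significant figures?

24.99

J is at the origin; JE runs at 113.1° with length 28.2, so E = (-11.06, 25.94). ∠JER = 36.4° gives ER at -103.3° from the x-axis; with |ER| = 12.2, R = (-13.87, 14.07). ∠ERP = 74.2° gives RP at 2.500° from the x-axis; with |RP| = 25.8, P = (11.90, 15.19). ∠RPH = 74.4° gives PH at 108.1° from the x-axis; with |PH| = 21.8, H = (5.132, 35.91). ∠PHD = 72.7° gives HD at -144.6° from the x-axis; with |HD| = 29.5, D = (-18.91, 18.82). HD is perpendicular to DB, so DB runs at -54.60°; with |DB| = 21.7, B = (-6.344, 1.136). The perpendicularity gives BL at right angles to DB, so BL runs at 35.40°; with |BL| = 17.1, L = (7.595, 11.04). Then |HL| = |L − H| = 24.99.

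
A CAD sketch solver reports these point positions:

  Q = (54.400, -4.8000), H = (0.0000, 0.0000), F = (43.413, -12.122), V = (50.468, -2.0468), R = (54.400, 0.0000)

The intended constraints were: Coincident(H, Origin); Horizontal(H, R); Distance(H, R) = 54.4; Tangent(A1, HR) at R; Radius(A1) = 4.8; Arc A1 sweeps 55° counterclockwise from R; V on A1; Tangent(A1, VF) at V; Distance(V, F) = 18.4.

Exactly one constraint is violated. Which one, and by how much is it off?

Distance(V, F) = 18.4 — off by 6.10.

H = (0.00, 0.00) ✓; H.y = 0.00, R.y = 0.00 ✓; |HR| = 54.40 ✓; ∠(QR, RH) = 90.00° ✓; |QR| = 4.800 ✓; bearing(Q→V) − bearing(Q→R) = 55.00° ✓; |QV| = 4.800 ✓; ∠(QV, VF) = 90.00° ✓; |VF| = 12.30 ✗.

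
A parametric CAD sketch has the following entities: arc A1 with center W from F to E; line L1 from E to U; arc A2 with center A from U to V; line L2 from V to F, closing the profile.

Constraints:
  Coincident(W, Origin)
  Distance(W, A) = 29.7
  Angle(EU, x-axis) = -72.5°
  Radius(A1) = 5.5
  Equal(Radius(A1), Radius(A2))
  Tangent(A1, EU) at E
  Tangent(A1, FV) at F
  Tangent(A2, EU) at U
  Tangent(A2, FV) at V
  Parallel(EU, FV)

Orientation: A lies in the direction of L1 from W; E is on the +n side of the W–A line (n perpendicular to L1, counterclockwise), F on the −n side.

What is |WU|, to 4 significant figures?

30.20

Tangency of A1 to both parallel lines with radius 5.5 puts E and F at W ± 5.5·n: E = (5.245, 1.654), F = (-5.245, -1.654). Equal radii place U and V the same way about A: U = A + 5.5·n = (14.18, -26.67), V = A − 5.5·n = (3.686, -29.98). Then |WU| = |U − W| = 30.20.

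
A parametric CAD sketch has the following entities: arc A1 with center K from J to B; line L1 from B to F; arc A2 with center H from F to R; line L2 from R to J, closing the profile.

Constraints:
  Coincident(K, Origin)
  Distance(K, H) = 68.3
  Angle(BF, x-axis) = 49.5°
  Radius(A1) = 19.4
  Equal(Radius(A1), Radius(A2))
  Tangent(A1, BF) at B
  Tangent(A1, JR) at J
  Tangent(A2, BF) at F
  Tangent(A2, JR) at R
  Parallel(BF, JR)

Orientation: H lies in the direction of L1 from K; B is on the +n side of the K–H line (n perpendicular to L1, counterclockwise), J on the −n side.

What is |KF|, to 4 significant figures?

71.00

Tangency of A1 to both parallel lines with radius 19.4 puts B and J at K ± 19.4·n: B = (-14.75, 12.60), J = (14.75, -12.60). Equal radii place F and R the same way about H: F = H + 19.4·n = (29.61, 64.54), R = H − 19.4·n = (59.11, 39.34). Then |KF| = |F − K| = 71.00.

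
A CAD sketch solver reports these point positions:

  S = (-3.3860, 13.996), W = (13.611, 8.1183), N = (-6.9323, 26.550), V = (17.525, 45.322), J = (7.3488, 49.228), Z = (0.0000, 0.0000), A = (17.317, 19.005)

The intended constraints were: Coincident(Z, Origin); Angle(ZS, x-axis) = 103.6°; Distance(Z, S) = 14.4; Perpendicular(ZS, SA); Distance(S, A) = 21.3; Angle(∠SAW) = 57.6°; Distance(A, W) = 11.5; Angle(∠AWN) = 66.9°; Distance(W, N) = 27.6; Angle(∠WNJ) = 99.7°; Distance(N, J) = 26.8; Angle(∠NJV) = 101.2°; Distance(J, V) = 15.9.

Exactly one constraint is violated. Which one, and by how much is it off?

Distance(J, V) = 15.9 — off by 5.00.

Z = (0.00, 0.00) ✓; ZS at 103.6° ✓; |ZS| = 14.40 ✓; ∠(ZS, SA) = 90.00° ✓; |SA| = 21.30 ✓; ∠SAW = 57.60° ✓; |AW| = 11.50 ✓; ∠AWN = 66.90° ✓; |WN| = 27.60 ✓; ∠WNJ = 99.70° ✓; |NJ| = 26.80 ✓; ∠NJV = 101.2° ✓; |JV| = 10.90 ✗.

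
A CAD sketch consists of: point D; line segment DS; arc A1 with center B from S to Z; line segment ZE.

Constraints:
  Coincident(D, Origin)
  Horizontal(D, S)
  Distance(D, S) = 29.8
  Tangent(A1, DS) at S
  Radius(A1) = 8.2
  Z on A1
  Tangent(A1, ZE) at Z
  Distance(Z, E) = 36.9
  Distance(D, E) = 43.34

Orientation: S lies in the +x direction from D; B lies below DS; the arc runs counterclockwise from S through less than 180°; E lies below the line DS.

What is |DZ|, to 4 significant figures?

22.71

Checks: |BZ| = 8.200 ✓; ∠(BZ, ZE) = 90.00° ✓; |ZE| = 36.90 ✓; |DE| = 43.34 ✓.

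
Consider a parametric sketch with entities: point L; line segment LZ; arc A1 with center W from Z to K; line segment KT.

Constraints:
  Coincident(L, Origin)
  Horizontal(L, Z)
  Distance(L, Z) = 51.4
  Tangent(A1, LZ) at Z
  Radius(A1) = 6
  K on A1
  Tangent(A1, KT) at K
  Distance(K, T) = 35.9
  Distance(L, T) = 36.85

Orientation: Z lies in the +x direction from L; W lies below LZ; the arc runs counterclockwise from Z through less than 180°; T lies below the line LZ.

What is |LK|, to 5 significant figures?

46.967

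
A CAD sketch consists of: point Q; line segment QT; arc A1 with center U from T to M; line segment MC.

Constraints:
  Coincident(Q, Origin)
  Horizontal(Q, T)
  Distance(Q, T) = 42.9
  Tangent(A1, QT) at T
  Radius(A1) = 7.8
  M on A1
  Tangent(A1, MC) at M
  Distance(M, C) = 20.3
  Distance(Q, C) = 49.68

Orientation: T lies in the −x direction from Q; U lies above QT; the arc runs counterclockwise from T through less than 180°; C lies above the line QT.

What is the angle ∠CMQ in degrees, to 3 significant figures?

119°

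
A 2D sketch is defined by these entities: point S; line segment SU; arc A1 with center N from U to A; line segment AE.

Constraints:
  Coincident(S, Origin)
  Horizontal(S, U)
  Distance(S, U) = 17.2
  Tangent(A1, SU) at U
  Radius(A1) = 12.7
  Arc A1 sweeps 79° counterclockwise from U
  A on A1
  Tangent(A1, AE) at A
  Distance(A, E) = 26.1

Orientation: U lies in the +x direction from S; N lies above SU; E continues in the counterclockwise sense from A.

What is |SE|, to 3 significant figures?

49.9

S is at the origin; SU is horizontal with |SU| = 17.2 and U on the +x side, so U = (17.2, 0.00). The tangent condition forces NU to be normal to SU, so N = U + (0, 12.7) = (17.2, 12.7). On A1, U sits at bearing -90° from N; a 79° counterclockwise sweep puts A at bearing -11°, so A = N + 12.7·(cos -11°, sin -11°) = (29.7, 10.3). Since A1 is tangent to AE there, NA ⟂ AE, so AE runs along (−sin -11°, cos -11°); with |AE| = 26.1, E = (34.6, 35.9). Then |SE| = |E − S| = 49.9.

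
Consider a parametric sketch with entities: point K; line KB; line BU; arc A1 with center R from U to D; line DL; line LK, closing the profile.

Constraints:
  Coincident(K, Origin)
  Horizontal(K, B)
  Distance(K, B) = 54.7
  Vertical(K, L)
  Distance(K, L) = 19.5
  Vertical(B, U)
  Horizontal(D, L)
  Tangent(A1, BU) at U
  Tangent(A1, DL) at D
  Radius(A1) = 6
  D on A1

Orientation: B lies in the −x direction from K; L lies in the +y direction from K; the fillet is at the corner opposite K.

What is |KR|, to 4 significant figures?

50.54

KL is vertical with |KL| = 19.5 and L on the +y side, so L = (0.000, 19.50). The virtual corner opposite K is at (-54.70, 19.50). Since A1 is tangent to BU there, RU ⟂ BU and tangency of A1 to DL means the radius RD is perpendicular to DL, with radius 6.0, so the center R sits 6.0 in from both sides at R = (-48.70, 13.50). Then |KR| = |R − K| = 50.54.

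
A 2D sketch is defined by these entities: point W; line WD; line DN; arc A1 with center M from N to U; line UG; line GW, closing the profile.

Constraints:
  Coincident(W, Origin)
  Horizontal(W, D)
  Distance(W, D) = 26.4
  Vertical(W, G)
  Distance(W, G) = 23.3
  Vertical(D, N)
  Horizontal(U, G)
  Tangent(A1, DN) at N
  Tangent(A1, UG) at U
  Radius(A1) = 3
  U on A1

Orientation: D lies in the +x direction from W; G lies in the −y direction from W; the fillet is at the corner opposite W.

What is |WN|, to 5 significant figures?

33.302

W is at the origin; WD is horizontal with |WD| = 26.4 and D on the +x side, so D = (26.400, 0.0000). WG is vertical with |WG| = 23.3 and G on the −y side, so G = (0.0000, -23.300). The virtual corner opposite W is at (26.400, -23.300). Tangency of A1 to DN means the radius MN is perpendicular to DN and A1 meets UG tangentially, so MU is at right angles to UG, with radius 3.0, so the center M sits 3.0 in from both sides at M = (23.400, -20.300). That places the tangent points at N = (26.400, -20.300) on DN and U = (23.400, -23.300) on UG. Then |WN| = |N − W| = 33.302.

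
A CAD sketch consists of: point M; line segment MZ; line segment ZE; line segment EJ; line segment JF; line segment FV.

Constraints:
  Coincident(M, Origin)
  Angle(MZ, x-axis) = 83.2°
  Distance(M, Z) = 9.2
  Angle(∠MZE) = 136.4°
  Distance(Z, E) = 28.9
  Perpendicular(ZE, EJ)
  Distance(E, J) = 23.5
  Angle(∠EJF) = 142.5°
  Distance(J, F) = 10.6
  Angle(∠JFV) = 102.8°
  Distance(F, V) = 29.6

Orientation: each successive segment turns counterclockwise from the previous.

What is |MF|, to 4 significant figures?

38.74

The perpendicularity gives EJ at right angles to ZE, so EJ runs at -143.2°; with |EJ| = 23.5, J = (-35.04, 18.20). ∠EJF = 142.5° gives JF at -105.7° from the x-axis; with |JF| = 10.6, F = (-37.91, 7.995). Then |MF| = |F − M| = 38.74.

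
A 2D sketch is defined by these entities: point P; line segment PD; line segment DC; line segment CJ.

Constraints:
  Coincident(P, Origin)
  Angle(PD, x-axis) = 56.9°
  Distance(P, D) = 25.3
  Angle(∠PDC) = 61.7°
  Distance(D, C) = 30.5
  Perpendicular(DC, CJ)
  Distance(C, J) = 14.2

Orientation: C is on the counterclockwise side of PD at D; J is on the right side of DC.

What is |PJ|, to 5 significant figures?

40.902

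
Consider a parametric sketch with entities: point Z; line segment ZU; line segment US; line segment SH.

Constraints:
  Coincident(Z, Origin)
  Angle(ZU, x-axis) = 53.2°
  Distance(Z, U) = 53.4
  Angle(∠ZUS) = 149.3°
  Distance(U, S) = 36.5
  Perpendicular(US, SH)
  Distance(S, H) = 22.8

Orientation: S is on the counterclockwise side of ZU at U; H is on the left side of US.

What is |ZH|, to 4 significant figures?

82.54

Z is at the origin; ZU runs at 53.2° with length 53.4, so U = 53.4·(cos 53.2°, sin 53.2°) = (31.99, 42.76). ∠ZUS = 149.3°, so US runs at 53.2° + (180° − 149.3°) = 83.90° from the x-axis; with |US| = 36.5, S = U + 36.5·(cos 83.90°, sin 83.90°) = (35.87, 79.05). US ⟂ SH; with |SH| = 22.8 on the left of US, H = S + 22.8·(-0.9943, 0.1063) = (13.20, 81.48). Then |ZH| = |H − Z| = 82.54.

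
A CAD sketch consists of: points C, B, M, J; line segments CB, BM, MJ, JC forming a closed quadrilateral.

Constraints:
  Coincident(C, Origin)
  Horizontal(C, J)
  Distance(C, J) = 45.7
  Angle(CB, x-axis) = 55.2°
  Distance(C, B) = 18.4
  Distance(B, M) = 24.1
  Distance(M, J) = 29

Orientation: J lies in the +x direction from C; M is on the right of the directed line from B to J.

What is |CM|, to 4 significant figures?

19.45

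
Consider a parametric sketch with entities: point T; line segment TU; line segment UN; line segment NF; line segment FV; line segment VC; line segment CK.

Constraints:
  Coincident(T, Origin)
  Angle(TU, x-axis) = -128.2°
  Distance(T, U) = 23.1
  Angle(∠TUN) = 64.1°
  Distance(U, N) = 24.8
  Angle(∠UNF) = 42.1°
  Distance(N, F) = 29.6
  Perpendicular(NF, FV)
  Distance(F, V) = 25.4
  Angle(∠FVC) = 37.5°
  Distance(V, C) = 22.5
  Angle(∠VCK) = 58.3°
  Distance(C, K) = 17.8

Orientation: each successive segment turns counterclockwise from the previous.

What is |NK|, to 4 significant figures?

34.10

∠FVC = 37.5° gives VC at -1.900° from the x-axis; with |VC| = 22.5, C = (-5.450, -14.90). ∠VCK = 58.3° gives CK at 119.8° from the x-axis; with |CK| = 17.8, K = (-14.30, 0.5456). Then |NK| = |K − N| = 34.10.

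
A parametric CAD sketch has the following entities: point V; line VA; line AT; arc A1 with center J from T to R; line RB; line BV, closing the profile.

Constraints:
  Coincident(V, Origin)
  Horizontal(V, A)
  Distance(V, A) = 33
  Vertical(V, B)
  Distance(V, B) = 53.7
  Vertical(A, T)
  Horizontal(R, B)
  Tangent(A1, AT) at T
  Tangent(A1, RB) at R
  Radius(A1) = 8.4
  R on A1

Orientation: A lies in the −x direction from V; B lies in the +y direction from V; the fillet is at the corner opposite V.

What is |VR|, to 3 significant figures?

59.1

The virtual corner opposite V is at (-33.0, 53.7). Since A1 is tangent to AT there, JT ⟂ AT and A1 meets RB tangentially, so JR is at right angles to RB, with radius 8.4, so the center J sits 8.4 in from both sides at J = (-24.6, 45.3). That places the tangent points at T = (-33.0, 45.3) on AT and R = (-24.6, 53.7) on RB. Then |VR| = |R − V| = 59.1.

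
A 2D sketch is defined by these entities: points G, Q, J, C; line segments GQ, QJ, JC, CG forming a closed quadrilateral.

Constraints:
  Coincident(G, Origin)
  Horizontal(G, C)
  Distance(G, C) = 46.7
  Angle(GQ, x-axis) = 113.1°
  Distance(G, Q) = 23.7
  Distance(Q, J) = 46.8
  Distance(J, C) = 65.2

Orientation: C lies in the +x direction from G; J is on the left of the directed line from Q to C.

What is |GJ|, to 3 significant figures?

62.0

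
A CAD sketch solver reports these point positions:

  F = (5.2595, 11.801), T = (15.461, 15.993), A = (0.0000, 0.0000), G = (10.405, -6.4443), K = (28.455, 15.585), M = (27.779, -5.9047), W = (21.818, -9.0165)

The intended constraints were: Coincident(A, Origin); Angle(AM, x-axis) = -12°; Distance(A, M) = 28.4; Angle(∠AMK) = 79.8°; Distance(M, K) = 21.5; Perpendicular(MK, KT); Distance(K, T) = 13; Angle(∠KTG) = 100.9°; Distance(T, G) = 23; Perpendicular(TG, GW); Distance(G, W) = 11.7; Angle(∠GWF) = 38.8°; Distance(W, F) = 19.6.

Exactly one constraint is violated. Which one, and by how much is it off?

Distance(W, F) = 19.6 — off by 7.00.

A = (0.00, 0.00) ✓; AM at -12.00° ✓; |AM| = 28.40 ✓; ∠AMK = 79.80° ✓; |MK| = 21.50 ✓; ∠(MK, KT) = 90.00° ✓; |KT| = 13.00 ✓; ∠KTG = 100.9° ✓; |TG| = 23.00 ✓; ∠(TG, GW) = 90.00° ✓; |GW| = 11.70 ✓; ∠GWF = 38.80° ✓; |WF| = 26.60 ✗.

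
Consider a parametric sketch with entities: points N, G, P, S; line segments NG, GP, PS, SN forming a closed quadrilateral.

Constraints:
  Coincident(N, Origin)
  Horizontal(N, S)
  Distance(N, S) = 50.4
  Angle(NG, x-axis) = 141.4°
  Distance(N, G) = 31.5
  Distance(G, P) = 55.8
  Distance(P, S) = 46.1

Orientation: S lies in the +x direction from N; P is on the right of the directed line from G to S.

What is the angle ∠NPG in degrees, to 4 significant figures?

14.76°

N is at the origin; N and S share the same y with |NS| = 50.4 and S in +x, so S = (50.4, 0). NG runs at 141.4° with |NG| = 31.5, so G = (-24.62, 19.65). P is determined by |GP| = 55.8 and |PS| = 46.1 together: it lies at the intersection of circle(G, 55.8) and circle(S, 46.1). With |GS| = 77.55, the foot of the radical line on GS is 45.15 from G and the perpendicular offset is √(55.8² − 45.15²) = 32.79. Taking the right-of-GS solution: P = (10.75, -23.51).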